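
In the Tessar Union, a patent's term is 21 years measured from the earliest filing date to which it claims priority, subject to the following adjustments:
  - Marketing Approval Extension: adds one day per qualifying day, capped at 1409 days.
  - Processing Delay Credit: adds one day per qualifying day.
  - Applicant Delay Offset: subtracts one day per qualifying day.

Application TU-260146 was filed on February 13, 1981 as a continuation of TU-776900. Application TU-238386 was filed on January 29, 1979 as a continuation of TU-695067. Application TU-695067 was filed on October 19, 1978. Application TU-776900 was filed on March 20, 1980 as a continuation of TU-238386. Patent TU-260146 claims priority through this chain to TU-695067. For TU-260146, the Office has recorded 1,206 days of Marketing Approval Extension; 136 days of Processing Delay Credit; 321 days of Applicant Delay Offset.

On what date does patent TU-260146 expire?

2002-08-05

Earliest priority filing: 19 October 1978.
Base term: 19 October 1978 + 21 years → 19 October 1999.
Marketing Approval Extension: 1206 days (within the 1409-day cap) → +1206 days → 6 February 2003.
Processing Delay Credit: +136 days → 22 June 2003.
Applicant Delay Offset: −321 days → 5 August 2002.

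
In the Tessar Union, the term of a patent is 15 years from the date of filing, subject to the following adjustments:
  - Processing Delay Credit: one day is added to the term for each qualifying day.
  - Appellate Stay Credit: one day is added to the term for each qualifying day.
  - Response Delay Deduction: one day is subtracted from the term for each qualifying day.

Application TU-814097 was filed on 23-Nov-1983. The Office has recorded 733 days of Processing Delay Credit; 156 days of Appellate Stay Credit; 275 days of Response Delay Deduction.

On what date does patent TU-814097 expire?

Base term: filing date + 15 years → 23 November 1998.
Processing Delay Credit: +733 days → 25 November 2000.
Appellate Stay Credit: +156 days → 30 April 2001.
Response Delay Deduction: −275 days → 29 July 2000.

2000-07-29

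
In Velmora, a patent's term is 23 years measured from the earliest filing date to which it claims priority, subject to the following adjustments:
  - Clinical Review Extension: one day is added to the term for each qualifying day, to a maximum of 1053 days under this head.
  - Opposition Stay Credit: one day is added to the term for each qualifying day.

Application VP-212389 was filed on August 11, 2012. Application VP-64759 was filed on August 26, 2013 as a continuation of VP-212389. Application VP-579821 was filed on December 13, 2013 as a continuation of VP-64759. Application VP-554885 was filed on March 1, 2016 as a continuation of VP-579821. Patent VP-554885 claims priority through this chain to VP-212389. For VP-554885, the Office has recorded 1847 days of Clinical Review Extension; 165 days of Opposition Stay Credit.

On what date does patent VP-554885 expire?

Earliest priority filing: 11 August 2012.
Base term: 11 August 2012 + 23 years → 11 August 2035.
Clinical Review Extension: 1847 days claimed exceeds the 1053-day cap, so +1053 days → 29 June 2038.
Opposition Stay Credit: +165 days → 11 December 2038.

2038-12-11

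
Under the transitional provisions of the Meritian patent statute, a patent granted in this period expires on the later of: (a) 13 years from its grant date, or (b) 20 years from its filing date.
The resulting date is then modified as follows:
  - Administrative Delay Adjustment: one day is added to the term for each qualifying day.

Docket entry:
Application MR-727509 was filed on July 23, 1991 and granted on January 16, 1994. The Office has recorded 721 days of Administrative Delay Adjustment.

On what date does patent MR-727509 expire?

(a) grant + 13 years → 16 January 2007.
(b) filing + 20 years → 23 July 2011.
Later of the two: 23 July 2011.
Administrative Delay Adjustment: +721 days → 13 July 2013.

July 13, 2013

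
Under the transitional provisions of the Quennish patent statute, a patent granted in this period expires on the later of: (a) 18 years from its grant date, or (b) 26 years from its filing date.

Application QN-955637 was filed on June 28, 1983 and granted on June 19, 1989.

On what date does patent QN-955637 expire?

June 28, 2009

(a) grant + 18 years → 19 June 2007.
(b) filing + 26 years → 28 June 2009.
Later of the two: 28 June 2009.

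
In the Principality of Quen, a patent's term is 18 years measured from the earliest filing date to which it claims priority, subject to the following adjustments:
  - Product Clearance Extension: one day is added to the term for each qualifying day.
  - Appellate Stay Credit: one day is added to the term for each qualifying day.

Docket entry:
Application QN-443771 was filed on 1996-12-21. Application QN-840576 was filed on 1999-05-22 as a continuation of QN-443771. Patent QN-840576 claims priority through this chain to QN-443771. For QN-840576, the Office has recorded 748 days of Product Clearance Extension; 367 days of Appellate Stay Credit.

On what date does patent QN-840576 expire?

2018-01-09

Earliest priority filing: 21 December 1996.
Base term: 21 December 1996 + 18 years → 21 December 2014.
Product Clearance Extension: +748 days → 7 January 2017.
Appellate Stay Credit: +367 days → 9 January 2018.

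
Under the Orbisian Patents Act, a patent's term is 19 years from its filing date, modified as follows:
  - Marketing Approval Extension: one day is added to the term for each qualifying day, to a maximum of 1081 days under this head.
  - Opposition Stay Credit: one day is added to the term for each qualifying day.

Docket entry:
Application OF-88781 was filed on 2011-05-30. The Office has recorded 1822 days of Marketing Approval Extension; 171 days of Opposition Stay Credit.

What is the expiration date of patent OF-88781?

Base term: filing date + 19 years → 30 May 2030.
Marketing Approval Extension: 1822 days claimed exceeds the 1081-day cap, so +1081 days → 15 May 2033.
Opposition Stay Credit: +171 days → 2 November 2033.

2033-11-02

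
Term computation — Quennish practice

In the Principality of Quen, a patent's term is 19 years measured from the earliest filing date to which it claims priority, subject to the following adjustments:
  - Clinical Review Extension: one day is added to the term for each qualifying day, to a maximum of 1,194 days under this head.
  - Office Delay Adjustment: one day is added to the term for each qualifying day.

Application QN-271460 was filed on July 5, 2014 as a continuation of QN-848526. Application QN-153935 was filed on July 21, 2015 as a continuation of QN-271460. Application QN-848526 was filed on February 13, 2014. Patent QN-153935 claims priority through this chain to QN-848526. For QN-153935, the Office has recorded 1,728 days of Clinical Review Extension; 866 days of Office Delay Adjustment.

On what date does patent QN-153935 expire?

Earliest priority filing: 13 February 2014.
Base term: 13 February 2014 + 19 years → 13 February 2033.
Clinical Review Extension: 1728 days claimed exceeds the 1194-day cap, so +1194 days → 22 May 2036.
Office Delay Adjustment: +866 days → 5 October 2038.

October 5, 2038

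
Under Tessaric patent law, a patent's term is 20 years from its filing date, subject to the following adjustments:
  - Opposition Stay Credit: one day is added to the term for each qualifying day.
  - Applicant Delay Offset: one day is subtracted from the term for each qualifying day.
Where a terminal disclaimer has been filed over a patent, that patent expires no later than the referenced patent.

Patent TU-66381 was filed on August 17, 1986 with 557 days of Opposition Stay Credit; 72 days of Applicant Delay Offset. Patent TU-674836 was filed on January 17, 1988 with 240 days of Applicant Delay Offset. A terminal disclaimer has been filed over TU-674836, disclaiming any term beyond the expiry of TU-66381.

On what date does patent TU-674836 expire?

Natural term of TU-674836:
  Base: filing + 20 years → 17 January 2008.
  Applicant Delay Offset: −240 days → 22 May 2007.
Expiry of referenced patent TU-66381:
  Base: filing + 20 years → 17 August 2006.
  Opposition Stay Credit: +557 days → 25 February 2008.
  Applicant Delay Offset: −72 days → 15 December 2007.
Terminal disclaimer: TU-674836 expires on the earlier of 22 May 2007 and 15 December 2007.

May 22, 2007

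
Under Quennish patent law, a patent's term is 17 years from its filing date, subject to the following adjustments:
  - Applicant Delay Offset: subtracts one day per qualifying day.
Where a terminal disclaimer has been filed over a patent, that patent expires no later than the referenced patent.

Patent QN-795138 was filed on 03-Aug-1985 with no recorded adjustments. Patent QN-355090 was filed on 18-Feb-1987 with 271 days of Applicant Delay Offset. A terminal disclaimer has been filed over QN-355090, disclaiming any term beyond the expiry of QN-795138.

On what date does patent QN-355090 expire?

Natural term of QN-355090:
  Base: filing + 17 years → 18 February 2004.
  Applicant Delay Offset: −271 days → 23 May 2003.
Expiry of referenced patent QN-795138:
  Base: filing + 17 years → 3 August 2002.
Terminal disclaimer: QN-355090 expires on the earlier of 23 May 2003 and 3 August 2002.

August 3, 2002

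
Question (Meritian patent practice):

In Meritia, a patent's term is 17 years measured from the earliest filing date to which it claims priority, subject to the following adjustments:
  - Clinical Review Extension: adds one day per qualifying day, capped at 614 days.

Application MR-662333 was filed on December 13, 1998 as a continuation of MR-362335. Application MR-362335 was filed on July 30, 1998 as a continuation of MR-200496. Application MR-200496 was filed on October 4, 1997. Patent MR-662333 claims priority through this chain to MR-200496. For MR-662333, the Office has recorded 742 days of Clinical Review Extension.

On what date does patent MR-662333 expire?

2016-06-09

Earliest priority filing: 4 October 1997.
Base term: 4 October 1997 + 17 years → 4 October 2014.
Clinical Review Extension: 742 days claimed exceeds the 614-day cap, so +614 days → 9 June 2016.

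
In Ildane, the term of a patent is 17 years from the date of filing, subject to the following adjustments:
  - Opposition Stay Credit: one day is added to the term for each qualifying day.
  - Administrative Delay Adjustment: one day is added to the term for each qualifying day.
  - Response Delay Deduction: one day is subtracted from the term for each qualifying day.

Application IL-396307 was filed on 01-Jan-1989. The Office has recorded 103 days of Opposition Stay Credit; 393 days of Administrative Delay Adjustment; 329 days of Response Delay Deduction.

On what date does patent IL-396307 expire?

June 17, 2006

Base term: filing date + 17 years → 1 January 2006.
Opposition Stay Credit: +103 days → 14 April 2006.
Administrative Delay Adjustment: +393 days → 12 May 2007.
Response Delay Deduction: −329 days → 17 June 2006.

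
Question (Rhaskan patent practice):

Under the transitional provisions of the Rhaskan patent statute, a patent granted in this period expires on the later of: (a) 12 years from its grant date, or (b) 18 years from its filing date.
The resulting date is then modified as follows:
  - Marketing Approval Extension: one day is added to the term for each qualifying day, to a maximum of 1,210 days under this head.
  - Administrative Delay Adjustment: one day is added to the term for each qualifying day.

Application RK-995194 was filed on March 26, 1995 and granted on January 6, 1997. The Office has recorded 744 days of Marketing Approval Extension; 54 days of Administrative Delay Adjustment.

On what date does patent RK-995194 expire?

(a) grant + 12 years → 6 January 2009.
(b) filing + 18 years → 26 March 2013.
Later of the two: 26 March 2013.
Marketing Approval Extension: 744 days (within the 1210-day cap) → +744 days → 9 April 2015.
Administrative Delay Adjustment: +54 days → 2 June 2015.

2015-06-02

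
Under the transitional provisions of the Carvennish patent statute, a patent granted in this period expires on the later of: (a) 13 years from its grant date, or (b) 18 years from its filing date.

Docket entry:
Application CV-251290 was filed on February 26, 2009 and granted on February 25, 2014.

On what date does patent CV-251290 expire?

2027-02-26

(a) grant + 13 years → 25 February 2027.
(b) filing + 18 years → 26 February 2027.
Later of the two: 26 February 2027.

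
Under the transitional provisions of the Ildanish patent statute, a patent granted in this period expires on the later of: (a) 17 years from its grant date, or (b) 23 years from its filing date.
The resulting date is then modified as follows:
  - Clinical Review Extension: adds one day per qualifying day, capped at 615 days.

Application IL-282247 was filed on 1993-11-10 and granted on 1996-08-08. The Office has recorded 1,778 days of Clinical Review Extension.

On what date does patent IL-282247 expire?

(a) grant + 17 years → 8 August 2013.
(b) filing + 23 years → 10 November 2016.
Later of the two: 10 November 2016.
Clinical Review Extension: 1778 days claimed exceeds the 615-day cap, so +615 days → 18 July 2018.

July 18, 2018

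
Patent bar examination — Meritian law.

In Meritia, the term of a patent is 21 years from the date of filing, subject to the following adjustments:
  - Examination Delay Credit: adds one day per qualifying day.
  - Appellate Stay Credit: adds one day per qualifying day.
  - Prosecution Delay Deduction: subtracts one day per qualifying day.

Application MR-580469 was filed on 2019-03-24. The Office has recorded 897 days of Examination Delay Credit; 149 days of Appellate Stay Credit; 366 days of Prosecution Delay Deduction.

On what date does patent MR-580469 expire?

Base term: filing date + 21 years → 24 March 2040.
Examination Delay Credit: +897 days → 7 September 2042.
Appellate Stay Credit: +149 days → 3 February 2043.
Prosecution Delay Deduction: −366 days → 2 February 2042.

February 2, 2042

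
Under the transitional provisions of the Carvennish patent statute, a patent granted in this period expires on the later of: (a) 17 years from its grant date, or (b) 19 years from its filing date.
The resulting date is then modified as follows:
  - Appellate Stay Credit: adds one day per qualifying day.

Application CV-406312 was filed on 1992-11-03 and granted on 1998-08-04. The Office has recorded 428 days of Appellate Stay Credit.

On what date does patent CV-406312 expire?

October 5, 2016

(a) grant + 17 years → 4 August 2015.
(b) filing + 19 years → 3 November 2011.
Later of the two: 4 August 2015.
Appellate Stay Credit: +428 days → 5 October 2016.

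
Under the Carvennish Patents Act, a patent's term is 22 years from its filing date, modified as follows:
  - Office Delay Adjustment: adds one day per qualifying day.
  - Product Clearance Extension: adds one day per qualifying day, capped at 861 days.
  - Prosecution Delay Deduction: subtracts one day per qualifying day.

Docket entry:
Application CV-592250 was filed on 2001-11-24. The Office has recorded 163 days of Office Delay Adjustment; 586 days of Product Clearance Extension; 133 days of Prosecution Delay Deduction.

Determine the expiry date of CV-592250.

2025-08-01

Base term: filing date + 22 years → 24 November 2023.
Office Delay Adjustment: +163 days → 5 May 2024.
Product Clearance Extension: 586 days (within the 861-day cap) → +586 days → 12 December 2025.
Prosecution Delay Deduction: −133 days → 1 August 2025.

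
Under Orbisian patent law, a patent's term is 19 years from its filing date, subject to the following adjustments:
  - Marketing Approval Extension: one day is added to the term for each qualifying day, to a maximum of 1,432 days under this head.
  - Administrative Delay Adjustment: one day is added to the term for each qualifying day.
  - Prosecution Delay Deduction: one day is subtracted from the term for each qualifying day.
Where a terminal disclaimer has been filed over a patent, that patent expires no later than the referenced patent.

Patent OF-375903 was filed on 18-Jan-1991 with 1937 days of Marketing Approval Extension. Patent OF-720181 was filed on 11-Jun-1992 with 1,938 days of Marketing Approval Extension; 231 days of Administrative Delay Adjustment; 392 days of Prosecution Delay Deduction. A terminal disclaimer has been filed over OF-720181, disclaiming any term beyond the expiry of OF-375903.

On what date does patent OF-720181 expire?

2013-12-20

Natural term of OF-720181:
  Base: filing + 19 years → 11 June 2011.
  Marketing Approval Extension: 1938 days claimed exceeds the 1432-day cap, so +1432 days → 13 May 2015.
  Administrative Delay Adjustment: +231 days → 30 December 2015.
  Prosecution Delay Deduction: −392 days → 3 December 2014.
Expiry of referenced patent OF-375903:
  Base: filing + 19 years → 18 January 2010.
  Marketing Approval Extension: 1937 days claimed exceeds the 1432-day cap, so +1432 days → 20 December 2013.
Terminal disclaimer: OF-720181 expires on the earlier of 3 December 2014 and 20 December 2013.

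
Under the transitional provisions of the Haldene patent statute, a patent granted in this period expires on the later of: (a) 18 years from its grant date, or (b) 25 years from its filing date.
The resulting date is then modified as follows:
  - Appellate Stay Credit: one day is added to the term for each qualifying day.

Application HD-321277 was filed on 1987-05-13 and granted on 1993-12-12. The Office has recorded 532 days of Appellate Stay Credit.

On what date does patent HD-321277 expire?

(a) grant + 18 years → 12 December 2011.
(b) filing + 25 years → 13 May 2012.
Later of the two: 13 May 2012.
Appellate Stay Credit: +532 days → 27 October 2013.

2013-10-27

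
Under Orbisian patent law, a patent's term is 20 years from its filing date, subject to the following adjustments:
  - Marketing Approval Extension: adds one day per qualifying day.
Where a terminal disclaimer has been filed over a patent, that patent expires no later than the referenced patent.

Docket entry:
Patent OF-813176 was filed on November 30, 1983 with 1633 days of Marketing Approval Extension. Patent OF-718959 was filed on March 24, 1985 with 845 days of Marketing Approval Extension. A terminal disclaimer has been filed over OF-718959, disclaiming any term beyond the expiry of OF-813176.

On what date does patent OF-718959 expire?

Natural term of OF-718959:
  Base: filing + 20 years → 24 March 2005.
  Marketing Approval Extension: +845 days → 17 July 2007.
Expiry of referenced patent OF-813176:
  Base: filing + 20 years → 30 November 2003.
  Marketing Approval Extension: +1633 days → 20 May 2008.
Terminal disclaimer: OF-718959 expires on the earlier of 17 July 2007 and 20 May 2008.

2007-07-17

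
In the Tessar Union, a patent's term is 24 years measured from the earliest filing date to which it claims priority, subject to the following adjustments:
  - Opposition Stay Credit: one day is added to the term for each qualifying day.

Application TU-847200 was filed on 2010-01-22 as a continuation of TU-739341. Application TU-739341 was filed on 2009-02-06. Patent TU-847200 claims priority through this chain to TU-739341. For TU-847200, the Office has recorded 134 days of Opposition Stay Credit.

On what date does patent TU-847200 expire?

Earliest priority filing: 6 February 2009.
Base term: 6 February 2009 + 24 years → 6 February 2033.
Opposition Stay Credit: +134 days → 20 June 2033.

2033-06-20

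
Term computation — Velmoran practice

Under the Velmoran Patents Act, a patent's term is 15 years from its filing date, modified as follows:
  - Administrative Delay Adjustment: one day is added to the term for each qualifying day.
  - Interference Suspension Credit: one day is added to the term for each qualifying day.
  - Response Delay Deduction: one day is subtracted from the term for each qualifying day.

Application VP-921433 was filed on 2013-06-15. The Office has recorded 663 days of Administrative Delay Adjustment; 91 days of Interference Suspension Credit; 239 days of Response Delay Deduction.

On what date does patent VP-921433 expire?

2029-11-12

Base term: filing date + 15 years → 15 June 2028.
Administrative Delay Adjustment: +663 days → 9 April 2030.
Interference Suspension Credit: +91 days → 9 July 2030.
Response Delay Deduction: −239 days → 12 November 2029.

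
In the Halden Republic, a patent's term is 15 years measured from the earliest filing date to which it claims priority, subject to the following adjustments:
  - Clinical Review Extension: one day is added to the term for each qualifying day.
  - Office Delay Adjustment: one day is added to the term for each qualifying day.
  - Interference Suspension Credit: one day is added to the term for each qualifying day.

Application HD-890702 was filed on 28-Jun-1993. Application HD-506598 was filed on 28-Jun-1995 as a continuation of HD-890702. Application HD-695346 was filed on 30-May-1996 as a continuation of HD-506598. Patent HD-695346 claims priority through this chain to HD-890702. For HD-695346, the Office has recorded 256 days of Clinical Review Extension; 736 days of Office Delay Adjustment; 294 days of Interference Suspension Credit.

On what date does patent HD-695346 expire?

January 5, 2012

Earliest priority filing: 28 June 1993.
Base term: 28 June 1993 + 15 years → 28 June 2008.
Clinical Review Extension: +256 days → 11 March 2009.
Office Delay Adjustment: +736 days → 17 March 2011.
Interference Suspension Credit: +294 days → 5 January 2012.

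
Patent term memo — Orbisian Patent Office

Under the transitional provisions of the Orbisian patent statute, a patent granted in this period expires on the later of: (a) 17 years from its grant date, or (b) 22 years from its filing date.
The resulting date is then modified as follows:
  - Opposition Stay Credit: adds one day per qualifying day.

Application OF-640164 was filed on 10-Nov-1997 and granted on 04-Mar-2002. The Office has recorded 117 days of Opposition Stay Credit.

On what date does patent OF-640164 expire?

(a) grant + 17 years → 4 March 2019.
(b) filing + 22 years → 10 November 2019.
Later of the two: 10 November 2019.
Opposition Stay Credit: +117 days → 6 March 2020.

2020-03-06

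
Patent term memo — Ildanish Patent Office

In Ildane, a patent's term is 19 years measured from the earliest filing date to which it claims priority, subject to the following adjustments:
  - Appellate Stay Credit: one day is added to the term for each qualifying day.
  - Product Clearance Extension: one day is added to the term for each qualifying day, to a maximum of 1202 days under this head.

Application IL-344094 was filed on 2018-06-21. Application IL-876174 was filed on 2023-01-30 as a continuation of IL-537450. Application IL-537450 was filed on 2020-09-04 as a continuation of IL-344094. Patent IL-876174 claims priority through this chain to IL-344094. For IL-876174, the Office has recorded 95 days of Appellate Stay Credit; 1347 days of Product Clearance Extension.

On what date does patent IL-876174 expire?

Earliest priority filing: 21 June 2018.
Base term: 21 June 2018 + 19 years → 21 June 2037.
Appellate Stay Credit: +95 days → 24 September 2037.
Product Clearance Extension: 1347 days claimed exceeds the 1202-day cap, so +1202 days → 8 January 2041.

January 8, 2041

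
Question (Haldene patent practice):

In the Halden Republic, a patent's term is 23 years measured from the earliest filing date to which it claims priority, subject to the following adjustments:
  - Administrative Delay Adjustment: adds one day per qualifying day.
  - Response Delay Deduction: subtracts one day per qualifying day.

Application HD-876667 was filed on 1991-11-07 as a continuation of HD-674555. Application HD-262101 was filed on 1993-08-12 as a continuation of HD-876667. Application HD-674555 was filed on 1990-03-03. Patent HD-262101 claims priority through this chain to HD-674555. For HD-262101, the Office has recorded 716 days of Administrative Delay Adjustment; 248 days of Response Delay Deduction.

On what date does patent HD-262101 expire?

Earliest priority filing: 3 March 1990.
Base term: 3 March 1990 + 23 years → 3 March 2013.
Administrative Delay Adjustment: +716 days → 17 February 2015.
Response Delay Deduction: −248 days → 14 June 2014.

June 14, 2014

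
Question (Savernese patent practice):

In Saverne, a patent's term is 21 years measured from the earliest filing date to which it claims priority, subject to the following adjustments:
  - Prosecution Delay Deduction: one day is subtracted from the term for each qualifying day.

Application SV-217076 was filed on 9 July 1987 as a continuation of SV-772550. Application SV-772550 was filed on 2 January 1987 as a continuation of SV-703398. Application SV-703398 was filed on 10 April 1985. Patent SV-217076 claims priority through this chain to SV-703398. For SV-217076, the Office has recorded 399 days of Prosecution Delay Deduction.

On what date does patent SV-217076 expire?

March 7, 2005

Earliest priority filing: 10 April 1985.
Base term: 10 April 1985 + 21 years → 10 April 2006.
Prosecution Delay Deduction: −399 days → 7 March 2005.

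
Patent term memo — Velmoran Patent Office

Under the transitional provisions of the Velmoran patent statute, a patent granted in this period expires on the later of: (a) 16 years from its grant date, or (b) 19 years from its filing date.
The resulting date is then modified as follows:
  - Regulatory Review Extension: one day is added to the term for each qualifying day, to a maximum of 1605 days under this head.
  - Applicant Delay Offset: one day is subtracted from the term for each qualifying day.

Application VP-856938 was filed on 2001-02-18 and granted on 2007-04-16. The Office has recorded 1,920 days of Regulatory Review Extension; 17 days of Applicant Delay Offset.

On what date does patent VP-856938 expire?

2027-08-21

(a) grant + 16 years → 16 April 2023.
(b) filing + 19 years → 18 February 2020.
Later of the two: 16 April 2023.
Regulatory Review Extension: 1920 days claimed exceeds the 1605-day cap, so +1605 days → 7 September 2027.
Applicant Delay Offset: −17 days → 21 August 2027.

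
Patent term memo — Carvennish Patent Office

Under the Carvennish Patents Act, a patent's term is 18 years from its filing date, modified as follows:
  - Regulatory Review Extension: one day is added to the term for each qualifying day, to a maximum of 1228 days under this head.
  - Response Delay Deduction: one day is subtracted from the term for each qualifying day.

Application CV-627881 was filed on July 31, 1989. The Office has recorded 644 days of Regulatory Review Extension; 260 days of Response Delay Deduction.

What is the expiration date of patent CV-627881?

2008-08-18

Base term: filing date + 18 years → 31 July 2007.
Regulatory Review Extension: 644 days (within the 1228-day cap) → +644 days → 5 May 2009.
Response Delay Deduction: −260 days → 18 August 2008.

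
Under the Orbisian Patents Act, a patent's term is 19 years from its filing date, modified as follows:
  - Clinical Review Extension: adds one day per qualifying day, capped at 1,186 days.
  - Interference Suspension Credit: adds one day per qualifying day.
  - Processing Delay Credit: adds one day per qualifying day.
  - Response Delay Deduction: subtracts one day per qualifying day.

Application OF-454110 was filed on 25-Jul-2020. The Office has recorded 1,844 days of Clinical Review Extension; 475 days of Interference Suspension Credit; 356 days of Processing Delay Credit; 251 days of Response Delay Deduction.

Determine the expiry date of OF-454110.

Base term: filing date + 19 years → 25 July 2039.
Clinical Review Extension: 1844 days claimed exceeds the 1186-day cap, so +1186 days → 23 October 2042.
Interference Suspension Credit: +475 days → 10 February 2044.
Processing Delay Credit: +356 days → 31 January 2045.
Response Delay Deduction: −251 days → 25 May 2044.

2044-05-25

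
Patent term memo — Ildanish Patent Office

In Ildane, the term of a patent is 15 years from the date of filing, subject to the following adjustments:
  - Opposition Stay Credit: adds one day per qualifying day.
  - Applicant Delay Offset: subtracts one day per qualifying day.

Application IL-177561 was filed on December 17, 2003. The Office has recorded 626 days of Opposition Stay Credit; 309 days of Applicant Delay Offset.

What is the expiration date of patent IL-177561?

Base term: filing date + 15 years → 17 December 2018.
Opposition Stay Credit: +626 days → 3 September 2020.
Applicant Delay Offset: −309 days → 30 October 2019.

October 30, 2019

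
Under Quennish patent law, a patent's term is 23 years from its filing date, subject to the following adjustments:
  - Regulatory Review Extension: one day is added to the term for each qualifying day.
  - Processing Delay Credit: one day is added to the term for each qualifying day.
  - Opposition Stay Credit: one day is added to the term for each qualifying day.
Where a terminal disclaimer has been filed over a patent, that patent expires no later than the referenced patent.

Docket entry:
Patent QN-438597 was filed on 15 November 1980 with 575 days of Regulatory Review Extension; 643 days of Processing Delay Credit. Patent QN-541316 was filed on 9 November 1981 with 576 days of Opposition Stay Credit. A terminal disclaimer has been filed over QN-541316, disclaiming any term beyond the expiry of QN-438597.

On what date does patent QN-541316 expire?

2006-06-08

Natural term of QN-541316:
  Base: filing + 23 years → 9 November 2004.
  Opposition Stay Credit: +576 days → 8 June 2006.
Expiry of referenced patent QN-438597:
  Base: filing + 23 years → 15 November 2003.
  Regulatory Review Extension: +575 days → 12 June 2005.
  Processing Delay Credit: +643 days → 17 March 2007.
Terminal disclaimer: QN-541316 expires on the earlier of 8 June 2006 and 17 March 2007.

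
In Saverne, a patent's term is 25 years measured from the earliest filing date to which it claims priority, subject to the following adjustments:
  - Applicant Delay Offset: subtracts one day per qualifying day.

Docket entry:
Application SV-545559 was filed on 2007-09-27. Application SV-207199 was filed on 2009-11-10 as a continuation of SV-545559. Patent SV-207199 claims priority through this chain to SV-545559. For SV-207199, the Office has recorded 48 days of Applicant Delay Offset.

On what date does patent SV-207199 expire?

August 10, 2032

Earliest priority filing: 27 September 2007.
Base term: 27 September 2007 + 25 years → 27 September 2032.
Applicant Delay Offset: −48 days → 10 August 2032.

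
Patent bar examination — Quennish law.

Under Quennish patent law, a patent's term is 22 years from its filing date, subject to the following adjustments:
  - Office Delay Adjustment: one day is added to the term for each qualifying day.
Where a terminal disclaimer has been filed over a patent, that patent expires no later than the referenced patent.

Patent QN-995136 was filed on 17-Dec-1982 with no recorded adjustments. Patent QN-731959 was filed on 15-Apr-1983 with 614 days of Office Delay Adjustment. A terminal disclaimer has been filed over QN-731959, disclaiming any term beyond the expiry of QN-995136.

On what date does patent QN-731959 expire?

Natural term of QN-731959:
  Base: filing + 22 years → 15 April 2005.
  Office Delay Adjustment: +614 days → 20 December 2006.
Expiry of referenced patent QN-995136:
  Base: filing + 22 years → 17 December 2004.
Terminal disclaimer: QN-731959 expires on the earlier of 20 December 2006 and 17 December 2004.

2004-12-17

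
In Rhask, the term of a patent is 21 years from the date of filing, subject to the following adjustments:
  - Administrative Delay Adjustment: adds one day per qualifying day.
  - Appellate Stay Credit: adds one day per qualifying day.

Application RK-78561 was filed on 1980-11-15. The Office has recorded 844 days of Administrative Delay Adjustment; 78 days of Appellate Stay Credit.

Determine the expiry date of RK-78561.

Base term: filing date + 21 years → 15 November 2001.
Administrative Delay Adjustment: +844 days → 8 March 2004.
Appellate Stay Credit: +78 days → 25 May 2004.

2004-05-25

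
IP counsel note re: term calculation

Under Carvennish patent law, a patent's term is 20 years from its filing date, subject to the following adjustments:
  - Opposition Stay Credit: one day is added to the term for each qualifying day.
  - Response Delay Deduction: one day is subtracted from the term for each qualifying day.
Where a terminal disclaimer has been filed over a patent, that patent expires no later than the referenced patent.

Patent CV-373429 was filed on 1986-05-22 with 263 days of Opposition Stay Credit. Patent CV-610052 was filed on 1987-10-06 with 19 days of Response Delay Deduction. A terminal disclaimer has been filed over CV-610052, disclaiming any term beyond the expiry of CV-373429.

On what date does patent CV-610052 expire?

Natural term of CV-610052:
  Base: filing + 20 years → 6 October 2007.
  Response Delay Deduction: −19 days → 17 September 2007.
Expiry of referenced patent CV-373429:
  Base: filing + 20 years → 22 May 2006.
  Opposition Stay Credit: +263 days → 9 February 2007.
Terminal disclaimer: CV-610052 expires on the earlier of 17 September 2007 and 9 February 2007.

February 9, 2007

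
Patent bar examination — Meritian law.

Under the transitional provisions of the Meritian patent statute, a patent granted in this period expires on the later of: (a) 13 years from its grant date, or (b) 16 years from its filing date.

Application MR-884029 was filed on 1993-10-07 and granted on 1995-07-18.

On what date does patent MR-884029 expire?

October 7, 2009

(a) grant + 13 years → 18 July 2008.
(b) filing + 16 years → 7 October 2009.
Later of the two: 7 October 2009.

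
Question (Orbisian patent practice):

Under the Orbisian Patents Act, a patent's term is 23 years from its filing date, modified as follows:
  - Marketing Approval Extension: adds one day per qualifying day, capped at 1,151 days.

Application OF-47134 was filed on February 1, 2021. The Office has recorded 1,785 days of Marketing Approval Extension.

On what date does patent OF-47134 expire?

March 28, 2047

Base term: filing date + 23 years → 1 February 2044.
Marketing Approval Extension: 1785 days claimed exceeds the 1151-day cap, so +1151 days → 28 March 2047.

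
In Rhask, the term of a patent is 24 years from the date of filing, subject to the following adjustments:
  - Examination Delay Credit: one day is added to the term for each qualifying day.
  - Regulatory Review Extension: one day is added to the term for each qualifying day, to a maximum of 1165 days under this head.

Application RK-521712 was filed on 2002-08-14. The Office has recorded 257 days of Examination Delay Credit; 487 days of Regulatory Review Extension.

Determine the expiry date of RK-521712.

August 27, 2028

Base term: filing date + 24 years → 14 August 2026.
Examination Delay Credit: +257 days → 28 April 2027.
Regulatory Review Extension: 487 days (within the 1165-day cap) → +487 days → 27 August 2028.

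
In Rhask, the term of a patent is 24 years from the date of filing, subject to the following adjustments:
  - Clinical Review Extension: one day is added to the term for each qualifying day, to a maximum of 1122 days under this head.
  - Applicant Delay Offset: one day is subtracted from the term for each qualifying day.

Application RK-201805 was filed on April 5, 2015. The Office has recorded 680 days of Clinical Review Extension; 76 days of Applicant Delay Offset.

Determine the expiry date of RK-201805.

November 29, 2040

Base term: filing date + 24 years → 5 April 2039.
Clinical Review Extension: 680 days (within the 1122-day cap) → +680 days → 13 February 2041.
Applicant Delay Offset: −76 days → 29 November 2040.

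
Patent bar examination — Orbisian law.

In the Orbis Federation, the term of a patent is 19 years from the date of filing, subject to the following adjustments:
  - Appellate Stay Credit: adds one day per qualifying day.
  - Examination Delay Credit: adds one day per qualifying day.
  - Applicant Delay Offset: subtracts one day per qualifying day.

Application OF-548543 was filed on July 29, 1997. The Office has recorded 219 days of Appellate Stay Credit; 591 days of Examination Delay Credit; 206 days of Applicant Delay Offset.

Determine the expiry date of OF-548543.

Base term: filing date + 19 years → 29 July 2016.
Appellate Stay Credit: +219 days → 5 March 2017.
Examination Delay Credit: +591 days → 17 October 2018.
Applicant Delay Offset: −206 days → 25 March 2018.

2018-03-25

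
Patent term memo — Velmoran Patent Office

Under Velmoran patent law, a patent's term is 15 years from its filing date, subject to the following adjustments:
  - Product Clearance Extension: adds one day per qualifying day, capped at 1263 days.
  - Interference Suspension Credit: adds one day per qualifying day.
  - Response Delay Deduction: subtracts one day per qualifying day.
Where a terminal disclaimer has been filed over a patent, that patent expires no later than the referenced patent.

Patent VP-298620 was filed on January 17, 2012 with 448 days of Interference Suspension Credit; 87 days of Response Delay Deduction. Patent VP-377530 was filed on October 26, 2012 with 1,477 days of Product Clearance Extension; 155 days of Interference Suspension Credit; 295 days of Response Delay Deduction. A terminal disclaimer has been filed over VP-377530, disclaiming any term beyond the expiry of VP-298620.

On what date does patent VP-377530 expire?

Natural term of VP-377530:
  Base: filing + 15 years → 26 October 2027.
  Product Clearance Extension: 1477 days claimed exceeds the 1263-day cap, so +1263 days → 11 April 2031.
  Interference Suspension Credit: +155 days → 13 September 2031.
  Response Delay Deduction: −295 days → 22 November 2030.
Expiry of referenced patent VP-298620:
  Base: filing + 15 years → 17 January 2027.
  Interference Suspension Credit: +448 days → 9 April 2028.
  Response Delay Deduction: −87 days → 13 January 2028.
Terminal disclaimer: VP-377530 expires on the earlier of 22 November 2030 and 13 January 2028.

2028-01-13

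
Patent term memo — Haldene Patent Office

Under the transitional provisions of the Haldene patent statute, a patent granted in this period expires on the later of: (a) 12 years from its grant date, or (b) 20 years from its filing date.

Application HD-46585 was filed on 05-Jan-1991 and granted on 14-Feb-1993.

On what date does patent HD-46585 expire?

2011-01-05

(a) grant + 12 years → 14 February 2005.
(b) filing + 20 years → 5 January 2011.
Later of the two: 5 January 2011.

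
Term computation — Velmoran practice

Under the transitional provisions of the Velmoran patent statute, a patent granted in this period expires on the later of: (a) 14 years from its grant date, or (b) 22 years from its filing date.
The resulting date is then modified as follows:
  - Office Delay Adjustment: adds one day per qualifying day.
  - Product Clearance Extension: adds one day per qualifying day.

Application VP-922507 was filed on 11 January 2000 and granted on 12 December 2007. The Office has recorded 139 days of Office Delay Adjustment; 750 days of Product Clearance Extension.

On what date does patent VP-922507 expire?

2024-06-18

(a) grant + 14 years → 12 December 2021.
(b) filing + 22 years → 11 January 2022.
Later of the two: 11 January 2022.
Office Delay Adjustment: +139 days → 30 May 2022.
Product Clearance Extension: +750 days → 18 June 2024.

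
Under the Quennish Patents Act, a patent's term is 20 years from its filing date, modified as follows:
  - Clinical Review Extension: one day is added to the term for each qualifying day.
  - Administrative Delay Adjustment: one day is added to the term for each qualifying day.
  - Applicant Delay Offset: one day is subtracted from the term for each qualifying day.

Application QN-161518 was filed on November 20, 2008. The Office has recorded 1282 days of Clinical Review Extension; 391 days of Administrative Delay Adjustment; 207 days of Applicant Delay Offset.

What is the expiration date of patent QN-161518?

November 25, 2032

Base term: filing date + 20 years → 20 November 2028.
Clinical Review Extension: +1282 days → 25 May 2032.
Administrative Delay Adjustment: +391 days → 20 June 2033.
Applicant Delay Offset: −207 days → 25 November 2032.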